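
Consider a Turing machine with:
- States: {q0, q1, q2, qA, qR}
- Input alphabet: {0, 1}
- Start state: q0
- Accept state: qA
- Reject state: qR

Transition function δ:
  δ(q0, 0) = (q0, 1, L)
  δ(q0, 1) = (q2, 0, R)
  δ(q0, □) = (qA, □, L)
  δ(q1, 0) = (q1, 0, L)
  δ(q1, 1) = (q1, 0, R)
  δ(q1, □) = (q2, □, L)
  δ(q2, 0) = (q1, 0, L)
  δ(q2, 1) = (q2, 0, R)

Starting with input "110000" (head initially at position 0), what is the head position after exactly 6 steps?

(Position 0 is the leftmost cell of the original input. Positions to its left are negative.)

Execution trace (head position shown):
Step 0: [q0]110000  (head at position 0)
Step 1: move right → 0[q2]10000  (head at position 1)
Step 2: move right → 00[q2]0000  (head at position 2)
Step 3: move left → 0[q1]00000  (head at position 1)
Step 4: move left → [q1]000000  (head at position 0)
Step 5: move left → [q1]□000000  (head at position -1)
Step 6: move left → [q2]□□000000  (head at position -2)

After 6 steps, the head is at position -2.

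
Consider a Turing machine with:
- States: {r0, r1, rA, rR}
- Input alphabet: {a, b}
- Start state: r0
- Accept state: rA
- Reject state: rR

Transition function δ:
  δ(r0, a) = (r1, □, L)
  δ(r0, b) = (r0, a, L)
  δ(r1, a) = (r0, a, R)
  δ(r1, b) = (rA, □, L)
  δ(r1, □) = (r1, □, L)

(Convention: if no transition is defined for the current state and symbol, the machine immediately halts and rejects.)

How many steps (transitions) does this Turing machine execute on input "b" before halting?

Execution trace:
Initial: [r0]b
Step 1: δ(r0, b) = (r0, a, L) → [r0]□a

No transition is defined for δ(r0, □). By convention the machine halts and rejects.

The machine executed 1 step before halting.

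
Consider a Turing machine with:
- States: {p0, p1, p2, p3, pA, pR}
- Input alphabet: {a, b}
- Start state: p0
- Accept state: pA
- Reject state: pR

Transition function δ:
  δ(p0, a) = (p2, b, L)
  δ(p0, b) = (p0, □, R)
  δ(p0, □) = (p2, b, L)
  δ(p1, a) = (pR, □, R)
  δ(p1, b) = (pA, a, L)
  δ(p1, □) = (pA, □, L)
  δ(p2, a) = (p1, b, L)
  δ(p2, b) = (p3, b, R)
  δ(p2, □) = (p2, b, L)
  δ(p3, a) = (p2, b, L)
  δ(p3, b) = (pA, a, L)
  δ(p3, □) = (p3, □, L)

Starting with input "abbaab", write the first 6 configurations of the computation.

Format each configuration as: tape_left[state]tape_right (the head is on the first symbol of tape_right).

Transitions applied:
Step 1: δ(p0, a) = (p2, b, L)
Step 2: δ(p2, □) = (p2, b, L)
Step 3: δ(p2, □) = (p2, b, L)
Step 4: δ(p2, □) = (p2, b, L)
Step 5: δ(p2, □) = (p2, b, L)

The first 6 configurations are:
[p0]abbaab ⊢ [p2]□bbbaab ⊢ [p2]□bbbbaab ⊢ [p2]□bbbbbaab ⊢ [p2]□bbbbbbaab ⊢ [p2]□bbbbbbbaab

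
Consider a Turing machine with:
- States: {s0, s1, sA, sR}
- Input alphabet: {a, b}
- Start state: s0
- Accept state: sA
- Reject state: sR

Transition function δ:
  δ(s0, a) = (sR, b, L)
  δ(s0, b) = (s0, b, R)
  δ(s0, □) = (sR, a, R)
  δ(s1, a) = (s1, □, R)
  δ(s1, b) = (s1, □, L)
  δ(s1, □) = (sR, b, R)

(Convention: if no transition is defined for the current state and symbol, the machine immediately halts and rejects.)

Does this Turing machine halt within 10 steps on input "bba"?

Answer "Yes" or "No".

Execution trace:
Initial: [s0]bba
Step 1: δ(s0, b) = (s0, b, R) → b[s0]ba
Step 2: δ(s0, b) = (s0, b, R) → bb[s0]a
Step 3: δ(s0, a) = (sR, b, L) → b[sR]bb

The machine reaches the reject state sR and halts.
The machine halted after 3 steps (within the 10-step bound).

Answer: Yes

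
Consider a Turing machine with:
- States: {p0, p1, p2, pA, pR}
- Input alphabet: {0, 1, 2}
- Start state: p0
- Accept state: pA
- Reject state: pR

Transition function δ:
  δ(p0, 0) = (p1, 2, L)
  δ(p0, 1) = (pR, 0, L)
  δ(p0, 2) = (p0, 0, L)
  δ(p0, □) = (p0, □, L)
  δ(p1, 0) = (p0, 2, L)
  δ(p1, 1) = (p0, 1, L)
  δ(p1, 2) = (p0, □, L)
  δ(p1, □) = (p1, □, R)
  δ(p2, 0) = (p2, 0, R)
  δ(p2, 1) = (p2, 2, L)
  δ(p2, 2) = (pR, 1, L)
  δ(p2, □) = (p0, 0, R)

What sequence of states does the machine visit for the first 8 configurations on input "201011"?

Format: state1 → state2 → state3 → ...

Execution trace:
Initial: [p0]201011
Step 1: δ(p0, 2) = (p0, 0, L) → [p0]□001011
Step 2: δ(p0, □) = (p0, □, L) → [p0]□□001011
Step 3: δ(p0, □) = (p0, □, L) → [p0]□□□001011
Step 4: δ(p0, □) = (p0, □, L) → [p0]□□□□001011
Step 5: δ(p0, □) = (p0, □, L) → [p0]□□□□□001011
Step 6: δ(p0, □) = (p0, □, L) → [p0]□□□□□□001011
Step 7: δ(p0, □) = (p0, □, L) → [p0]□□□□□□□001011

State sequence: p0 → p0 → p0 → p0 → p0 → p0 → p0 → p0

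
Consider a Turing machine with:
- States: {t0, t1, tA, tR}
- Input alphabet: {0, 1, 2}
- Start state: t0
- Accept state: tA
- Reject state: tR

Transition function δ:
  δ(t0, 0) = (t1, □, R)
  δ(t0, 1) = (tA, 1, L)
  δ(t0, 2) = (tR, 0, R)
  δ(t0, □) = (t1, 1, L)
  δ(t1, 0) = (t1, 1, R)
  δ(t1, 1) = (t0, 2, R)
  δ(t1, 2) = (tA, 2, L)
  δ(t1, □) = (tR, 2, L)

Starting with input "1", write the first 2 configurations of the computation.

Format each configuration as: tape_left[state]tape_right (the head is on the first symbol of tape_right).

Transitions applied:
Step 1: δ(t0, 1) = (tA, 1, L)

The first 2 configurations are:
[t0]1 ⊢ [tA]□1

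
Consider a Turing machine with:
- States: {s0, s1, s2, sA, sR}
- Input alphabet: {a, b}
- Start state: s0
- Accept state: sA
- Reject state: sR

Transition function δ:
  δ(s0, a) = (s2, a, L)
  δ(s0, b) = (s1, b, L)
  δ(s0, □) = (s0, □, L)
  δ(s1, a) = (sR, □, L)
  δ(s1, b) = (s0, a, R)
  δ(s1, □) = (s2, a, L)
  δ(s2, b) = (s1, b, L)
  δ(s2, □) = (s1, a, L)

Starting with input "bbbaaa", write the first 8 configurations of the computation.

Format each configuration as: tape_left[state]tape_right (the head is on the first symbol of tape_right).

Transitions applied:
Step 1: δ(s0, b) = (s1, b, L)
Step 2: δ(s1, □) = (s2, a, L)
Step 3: δ(s2, □) = (s1, a, L)
Step 4: δ(s1, □) = (s2, a, L)
Step 5: δ(s2, □) = (s1, a, L)
Step 6: δ(s1, □) = (s2, a, L)
Step 7: δ(s2, □) = (s1, a, L)

The first 8 configurations are:
[s0]bbbaaa ⊢ [s1]□bbbaaa ⊢ [s2]□abbbaaa ⊢ [s1]□aabbbaaa ⊢ [s2]□aaabbbaaa ⊢ [s1]□aaaabbbaaa ⊢ [s2]□aaaaabbbaaa ⊢ [s1]□aaaaaabbbaaa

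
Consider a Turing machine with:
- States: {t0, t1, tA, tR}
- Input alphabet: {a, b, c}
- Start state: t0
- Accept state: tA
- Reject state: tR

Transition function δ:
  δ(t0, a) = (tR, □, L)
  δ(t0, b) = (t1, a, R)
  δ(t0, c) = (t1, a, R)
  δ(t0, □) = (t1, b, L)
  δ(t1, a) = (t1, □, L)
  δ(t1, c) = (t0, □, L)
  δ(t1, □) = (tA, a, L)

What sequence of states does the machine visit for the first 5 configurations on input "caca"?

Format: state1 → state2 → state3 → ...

Execution trace:
Initial: [t0]caca
Step 1: δ(t0, c) = (t1, a, R) → a[t1]aca
Step 2: δ(t1, a) = (t1, □, L) → [t1]a□ca
Step 3: δ(t1, a) = (t1, □, L) → [t1]□□□ca
Step 4: δ(t1, □) = (tA, a, L) → [tA]□a□□ca

The machine reaches the accept state tA and halts.

State sequence: t0 → t1 → t1 → t1 → tA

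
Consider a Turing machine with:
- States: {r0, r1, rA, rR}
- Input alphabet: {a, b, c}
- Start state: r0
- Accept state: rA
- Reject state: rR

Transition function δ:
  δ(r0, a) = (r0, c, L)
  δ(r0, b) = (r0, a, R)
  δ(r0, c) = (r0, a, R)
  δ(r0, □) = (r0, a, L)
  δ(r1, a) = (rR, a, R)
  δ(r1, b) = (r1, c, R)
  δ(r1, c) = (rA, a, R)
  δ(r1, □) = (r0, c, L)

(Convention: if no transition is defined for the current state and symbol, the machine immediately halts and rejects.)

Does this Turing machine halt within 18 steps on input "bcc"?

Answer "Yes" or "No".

Execution trace:
Initial: [r0]bcc
Step 1: δ(r0, b) = (r0, a, R) → a[r0]cc
Step 2: δ(r0, c) = (r0, a, R) → aa[r0]c
Step 3: δ(r0, c) = (r0, a, R) → aaa[r0]□
Step 4: δ(r0, □) = (r0, a, L) → aa[r0]aa
Step 5: δ(r0, a) = (r0, c, L) → a[r0]aca
Step 6: δ(r0, a) = (r0, c, L) → [r0]acca
Step 7: δ(r0, a) = (r0, c, L) → [r0]□ccca
Step 8: δ(r0, □) = (r0, a, L) → [r0]□accca
Step 9: δ(r0, □) = (r0, a, L) → [r0]□aaccca
Step 10: δ(r0, □) = (r0, a, L) → [r0]□aaaccca
Step 11: δ(r0, □) = (r0, a, L) → [r0]□aaaaccca
Step 12: δ(r0, □) = (r0, a, L) → [r0]□aaaaaccca
Step 13: δ(r0, □) = (r0, a, L) → [r0]□aaaaaaccca
Step 14: δ(r0, □) = (r0, a, L) → [r0]□aaaaaaaccca
Step 15: δ(r0, □) = (r0, a, L) → [r0]□aaaaaaaaccca
Step 16: δ(r0, □) = (r0, a, L) → [r0]□aaaaaaaaaccca
Step 17: δ(r0, □) = (r0, a, L) → [r0]□aaaaaaaaaaccca
Step 18: δ(r0, □) = (r0, a, L) → [r0]□aaaaaaaaaaaccca

The machine has not reached a halting state after 18 steps.
The machine did not halt within the 18-step bound.

Answer: No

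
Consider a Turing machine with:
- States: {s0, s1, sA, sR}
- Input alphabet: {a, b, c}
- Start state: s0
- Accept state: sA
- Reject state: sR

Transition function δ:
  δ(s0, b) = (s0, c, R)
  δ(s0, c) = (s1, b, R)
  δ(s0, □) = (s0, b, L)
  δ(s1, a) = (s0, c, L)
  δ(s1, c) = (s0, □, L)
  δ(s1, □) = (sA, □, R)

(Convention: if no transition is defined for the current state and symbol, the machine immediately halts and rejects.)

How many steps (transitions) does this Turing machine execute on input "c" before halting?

Execution trace:
Initial: [s0]c
Step 1: δ(s0, c) = (s1, b, R) → b[s1]□
Step 2: δ(s1, □) = (sA, □, R) → b□[sA]□

The machine reaches the accept state sA and halts.

The machine executed 2 steps before halting.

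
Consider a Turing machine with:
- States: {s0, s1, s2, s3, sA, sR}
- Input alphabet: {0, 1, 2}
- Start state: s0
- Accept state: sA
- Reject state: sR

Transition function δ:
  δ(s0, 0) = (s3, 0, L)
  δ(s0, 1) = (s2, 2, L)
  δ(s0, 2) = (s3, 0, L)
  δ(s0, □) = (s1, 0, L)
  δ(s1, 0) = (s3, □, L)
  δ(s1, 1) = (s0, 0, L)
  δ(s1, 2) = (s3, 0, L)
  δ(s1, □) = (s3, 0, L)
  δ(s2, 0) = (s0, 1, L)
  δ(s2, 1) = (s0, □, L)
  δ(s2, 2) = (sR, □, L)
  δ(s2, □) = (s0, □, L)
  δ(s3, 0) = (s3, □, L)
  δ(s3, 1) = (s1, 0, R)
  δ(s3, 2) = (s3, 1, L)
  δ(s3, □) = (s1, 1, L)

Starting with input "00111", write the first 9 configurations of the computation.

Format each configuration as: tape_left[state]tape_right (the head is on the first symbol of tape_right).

Transitions applied:
Step 1: δ(s0, 0) = (s3, 0, L)
Step 2: δ(s3, □) = (s1, 1, L)
Step 3: δ(s1, □) = (s3, 0, L)
Step 4: δ(s3, □) = (s1, 1, L)
Step 5: δ(s1, □) = (s3, 0, L)
Step 6: δ(s3, □) = (s1, 1, L)
Step 7: δ(s1, □) = (s3, 0, L)
Step 8: δ(s3, □) = (s1, 1, L)

The first 9 configurations are:
[s0]00111 ⊢ [s3]□00111 ⊢ [s1]□100111 ⊢ [s3]□0100111 ⊢ [s1]□10100111 ⊢ [s3]□010100111 ⊢ [s1]□1010100111 ⊢ [s3]□01010100111 ⊢ [s1]□101010100111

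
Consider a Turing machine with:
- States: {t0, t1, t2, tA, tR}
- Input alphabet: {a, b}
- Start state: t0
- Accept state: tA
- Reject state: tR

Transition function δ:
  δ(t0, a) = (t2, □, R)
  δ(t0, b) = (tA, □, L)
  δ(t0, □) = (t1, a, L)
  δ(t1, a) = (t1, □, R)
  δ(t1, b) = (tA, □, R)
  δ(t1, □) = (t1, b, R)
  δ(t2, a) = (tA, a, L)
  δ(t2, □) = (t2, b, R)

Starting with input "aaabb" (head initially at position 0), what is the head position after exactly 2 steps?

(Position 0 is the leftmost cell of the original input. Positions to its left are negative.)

Execution trace (head position shown):
Step 0: [t0]aaabb  (head at position 0)
Step 1: move right → □[t2]aabb  (head at position 1)
Step 2: move left → [tA]□aabb  (head at position 0)

After 2 steps, the head is at position 0.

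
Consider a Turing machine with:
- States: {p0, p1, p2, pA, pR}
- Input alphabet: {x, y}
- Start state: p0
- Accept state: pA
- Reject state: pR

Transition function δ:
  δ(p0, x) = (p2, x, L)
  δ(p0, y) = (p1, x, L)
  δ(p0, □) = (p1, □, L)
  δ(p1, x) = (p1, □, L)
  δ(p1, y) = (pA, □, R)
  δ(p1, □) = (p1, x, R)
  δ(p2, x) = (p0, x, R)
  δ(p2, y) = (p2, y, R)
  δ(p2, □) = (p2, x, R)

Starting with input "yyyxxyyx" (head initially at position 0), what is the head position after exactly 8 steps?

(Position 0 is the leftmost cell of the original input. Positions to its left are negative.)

Execution trace (head position shown):
Step 0: [p0]yyyxxyyx  (head at position 0)
Step 1: move left → [p1]□xyyxxyyx  (head at position -1)
Step 2: move right → x[p1]xyyxxyyx  (head at position 0)
Step 3: move left → [p1]x□yyxxyyx  (head at position -1)
Step 4: move left → [p1]□□□yyxxyyx  (head at position -2)
Step 5: move right → x[p1]□□yyxxyyx  (head at position -1)
Step 6: move right → xx[p1]□yyxxyyx  (head at position 0)
Step 7: move right → xxx[p1]yyxxyyx  (head at position 1)
Step 8: move right → xxx□[pA]yxxyyx  (head at position 2)

After 8 steps, the head is at position 2.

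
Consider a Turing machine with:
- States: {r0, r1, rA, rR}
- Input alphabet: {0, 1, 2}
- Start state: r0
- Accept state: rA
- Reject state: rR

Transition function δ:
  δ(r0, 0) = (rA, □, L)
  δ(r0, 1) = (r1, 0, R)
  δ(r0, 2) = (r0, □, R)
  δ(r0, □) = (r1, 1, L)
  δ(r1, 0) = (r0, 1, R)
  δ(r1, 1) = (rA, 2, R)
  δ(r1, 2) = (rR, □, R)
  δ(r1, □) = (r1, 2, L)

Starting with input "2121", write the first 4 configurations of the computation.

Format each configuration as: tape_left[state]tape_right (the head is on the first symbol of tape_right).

Transitions applied:
Step 1: δ(r0, 2) = (r0, □, R)
Step 2: δ(r0, 1) = (r1, 0, R)
Step 3: δ(r1, 2) = (rR, □, R)

The first 4 configurations are:
[r0]2121 ⊢ □[r0]121 ⊢ □0[r1]21 ⊢ □0□[rR]1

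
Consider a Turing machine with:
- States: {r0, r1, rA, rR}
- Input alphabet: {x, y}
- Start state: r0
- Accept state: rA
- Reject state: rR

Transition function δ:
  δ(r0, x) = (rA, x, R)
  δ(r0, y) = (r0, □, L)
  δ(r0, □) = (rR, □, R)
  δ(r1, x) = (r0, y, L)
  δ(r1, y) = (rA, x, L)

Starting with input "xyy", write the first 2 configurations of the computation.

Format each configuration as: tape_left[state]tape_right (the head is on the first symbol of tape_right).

Transitions applied:
Step 1: δ(r0, x) = (rA, x, R)

The first 2 configurations are:
[r0]xyy ⊢ x[rA]yy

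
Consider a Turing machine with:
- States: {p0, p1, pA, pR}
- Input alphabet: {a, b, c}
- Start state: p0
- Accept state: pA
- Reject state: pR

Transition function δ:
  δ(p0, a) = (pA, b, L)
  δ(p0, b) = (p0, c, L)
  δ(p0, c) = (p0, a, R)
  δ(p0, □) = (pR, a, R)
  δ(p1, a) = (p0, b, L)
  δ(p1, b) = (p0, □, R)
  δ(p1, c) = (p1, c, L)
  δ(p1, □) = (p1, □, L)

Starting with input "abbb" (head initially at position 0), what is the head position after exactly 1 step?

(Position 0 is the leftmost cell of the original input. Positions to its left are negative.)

Execution trace (head position shown):
Step 0: [p0]abbb  (head at position 0)
Step 1: move left → [pA]□bbbb  (head at position -1)

After 1 step, the head is at position -1.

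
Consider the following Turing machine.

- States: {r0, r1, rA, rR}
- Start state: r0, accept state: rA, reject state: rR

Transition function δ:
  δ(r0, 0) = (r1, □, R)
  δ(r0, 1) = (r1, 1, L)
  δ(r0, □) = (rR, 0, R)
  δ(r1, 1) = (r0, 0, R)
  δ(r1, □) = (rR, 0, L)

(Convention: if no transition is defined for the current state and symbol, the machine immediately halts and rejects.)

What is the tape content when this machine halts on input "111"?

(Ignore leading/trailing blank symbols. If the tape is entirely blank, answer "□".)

Execution trace:
Initial: [r0]111
Step 1: δ(r0, 1) = (r1, 1, L) → [r1]□111
Step 2: δ(r1, □) = (rR, 0, L) → [rR]□0111

The machine reaches the reject state rR and halts.

Final tape (ignoring leading/trailing blanks): 0111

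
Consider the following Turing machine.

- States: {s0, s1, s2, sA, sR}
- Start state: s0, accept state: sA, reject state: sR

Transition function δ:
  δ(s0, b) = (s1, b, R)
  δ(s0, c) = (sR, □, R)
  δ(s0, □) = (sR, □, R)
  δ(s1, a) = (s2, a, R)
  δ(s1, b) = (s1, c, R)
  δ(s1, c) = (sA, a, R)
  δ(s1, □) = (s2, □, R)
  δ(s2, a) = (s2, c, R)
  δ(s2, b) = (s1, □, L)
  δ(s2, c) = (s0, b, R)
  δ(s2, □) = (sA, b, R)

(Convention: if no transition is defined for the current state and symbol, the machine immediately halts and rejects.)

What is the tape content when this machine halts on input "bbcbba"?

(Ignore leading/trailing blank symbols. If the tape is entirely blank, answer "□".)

Execution trace:
Initial: [s0]bbcbba
Step 1: δ(s0, b) = (s1, b, R) → b[s1]bcbba
Step 2: δ(s1, b) = (s1, c, R) → bc[s1]cbba
Step 3: δ(s1, c) = (sA, a, R) → bca[sA]bba

The machine reaches the accept state sA and halts.

Final tape (ignoring leading/trailing blanks): bcabba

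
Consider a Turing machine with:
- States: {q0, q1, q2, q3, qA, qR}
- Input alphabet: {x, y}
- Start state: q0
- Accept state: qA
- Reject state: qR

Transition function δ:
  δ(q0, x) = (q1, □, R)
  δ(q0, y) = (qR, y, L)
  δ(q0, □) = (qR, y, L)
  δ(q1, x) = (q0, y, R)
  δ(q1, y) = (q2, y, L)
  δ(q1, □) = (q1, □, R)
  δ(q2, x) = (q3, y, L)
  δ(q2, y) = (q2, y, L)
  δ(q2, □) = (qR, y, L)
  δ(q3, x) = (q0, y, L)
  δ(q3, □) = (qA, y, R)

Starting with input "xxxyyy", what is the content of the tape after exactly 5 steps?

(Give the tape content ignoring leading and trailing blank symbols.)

Execution trace:
Initial: [q0]xxxyyy
Step 1: δ(q0, x) = (q1, □, R) → □[q1]xxyyy
Step 2: δ(q1, x) = (q0, y, R) → □y[q0]xyyy
Step 3: δ(q0, x) = (q1, □, R) → □y□[q1]yyy
Step 4: δ(q1, y) = (q2, y, L) → □y[q2]□yyy
Step 5: δ(q2, □) = (qR, y, L) → □[qR]yyyyy

The machine reaches the reject state qR and halts.

After 5 steps, the tape (ignoring leading/trailing blanks) is: yyyyy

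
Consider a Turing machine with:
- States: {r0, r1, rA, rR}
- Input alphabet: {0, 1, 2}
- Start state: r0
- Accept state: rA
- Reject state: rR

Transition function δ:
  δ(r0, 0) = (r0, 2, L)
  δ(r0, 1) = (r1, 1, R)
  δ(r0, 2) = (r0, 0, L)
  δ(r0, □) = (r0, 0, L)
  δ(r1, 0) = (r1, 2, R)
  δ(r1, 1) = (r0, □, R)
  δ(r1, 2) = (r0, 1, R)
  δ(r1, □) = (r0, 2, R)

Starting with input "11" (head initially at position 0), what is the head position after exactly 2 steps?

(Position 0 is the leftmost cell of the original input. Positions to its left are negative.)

Execution trace (head position shown):
Step 0: [r0]11  (head at position 0)
Step 1: move right → 1[r1]1  (head at position 1)
Step 2: move right → 1□[r0]□  (head at position 2)

After 2 steps, the head is at position 2.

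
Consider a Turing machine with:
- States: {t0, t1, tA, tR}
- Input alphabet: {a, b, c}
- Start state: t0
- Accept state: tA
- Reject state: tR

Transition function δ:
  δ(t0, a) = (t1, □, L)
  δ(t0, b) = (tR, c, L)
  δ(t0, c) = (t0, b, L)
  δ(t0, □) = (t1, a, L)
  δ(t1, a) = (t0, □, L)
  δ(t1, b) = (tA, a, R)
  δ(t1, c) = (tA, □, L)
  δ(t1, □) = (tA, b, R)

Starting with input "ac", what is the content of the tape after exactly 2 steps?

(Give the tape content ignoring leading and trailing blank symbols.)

Execution trace:
Initial: [t0]ac
Step 1: δ(t0, a) = (t1, □, L) → [t1]□□c
Step 2: δ(t1, □) = (tA, b, R) → b[tA]□c

The machine reaches the accept state tA and halts.

After 2 steps, the tape (ignoring leading/trailing blanks) is: b□c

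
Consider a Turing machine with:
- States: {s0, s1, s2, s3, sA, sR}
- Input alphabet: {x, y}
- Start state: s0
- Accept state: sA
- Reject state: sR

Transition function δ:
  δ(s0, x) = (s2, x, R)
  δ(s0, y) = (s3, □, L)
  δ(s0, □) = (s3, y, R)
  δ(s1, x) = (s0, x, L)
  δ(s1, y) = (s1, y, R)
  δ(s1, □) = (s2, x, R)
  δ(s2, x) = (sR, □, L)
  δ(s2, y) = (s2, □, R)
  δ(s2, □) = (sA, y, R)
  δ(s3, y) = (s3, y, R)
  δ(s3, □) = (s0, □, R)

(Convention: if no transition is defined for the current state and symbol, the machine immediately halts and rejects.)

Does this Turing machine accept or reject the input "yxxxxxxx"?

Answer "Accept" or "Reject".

Execution trace:
Initial: [s0]yxxxxxxx
Step 1: δ(s0, y) = (s3, □, L) → [s3]□□xxxxxxx
Step 2: δ(s3, □) = (s0, □, R) → □[s0]□xxxxxxx
Step 3: δ(s0, □) = (s3, y, R) → □y[s3]xxxxxxx

No transition is defined for δ(s3, x). By convention the machine halts and rejects.

Answer: Reject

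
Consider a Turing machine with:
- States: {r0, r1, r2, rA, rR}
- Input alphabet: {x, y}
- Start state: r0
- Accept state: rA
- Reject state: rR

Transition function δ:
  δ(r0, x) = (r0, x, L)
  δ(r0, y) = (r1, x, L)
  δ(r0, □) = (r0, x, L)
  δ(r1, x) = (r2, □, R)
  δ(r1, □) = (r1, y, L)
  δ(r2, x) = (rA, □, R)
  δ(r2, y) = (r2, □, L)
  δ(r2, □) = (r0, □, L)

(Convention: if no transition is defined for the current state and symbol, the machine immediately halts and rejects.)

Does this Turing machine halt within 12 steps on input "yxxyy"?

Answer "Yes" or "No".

Execution trace:
Initial: [r0]yxxyy
Step 1: δ(r0, y) = (r1, x, L) → [r1]□xxxyy
Step 2: δ(r1, □) = (r1, y, L) → [r1]□yxxxyy
Step 3: δ(r1, □) = (r1, y, L) → [r1]□yyxxxyy
Step 4: δ(r1, □) = (r1, y, L) → [r1]□yyyxxxyy
Step 5: δ(r1, □) = (r1, y, L) → [r1]□yyyyxxxyy
Step 6: δ(r1, □) = (r1, y, L) → [r1]□yyyyyxxxyy
Step 7: δ(r1, □) = (r1, y, L) → [r1]□yyyyyyxxxyy
Step 8: δ(r1, □) = (r1, y, L) → [r1]□yyyyyyyxxxyy
Step 9: δ(r1, □) = (r1, y, L) → [r1]□yyyyyyyyxxxyy
Step 10: δ(r1, □) = (r1, y, L) → [r1]□yyyyyyyyyxxxyy
Step 11: δ(r1, □) = (r1, y, L) → [r1]□yyyyyyyyyyxxxyy
Step 12: δ(r1, □) = (r1, y, L) → [r1]□yyyyyyyyyyyxxxyy

The machine has not reached a halting state after 12 steps.
The machine did not halt within the 12-step bound.

Answer: No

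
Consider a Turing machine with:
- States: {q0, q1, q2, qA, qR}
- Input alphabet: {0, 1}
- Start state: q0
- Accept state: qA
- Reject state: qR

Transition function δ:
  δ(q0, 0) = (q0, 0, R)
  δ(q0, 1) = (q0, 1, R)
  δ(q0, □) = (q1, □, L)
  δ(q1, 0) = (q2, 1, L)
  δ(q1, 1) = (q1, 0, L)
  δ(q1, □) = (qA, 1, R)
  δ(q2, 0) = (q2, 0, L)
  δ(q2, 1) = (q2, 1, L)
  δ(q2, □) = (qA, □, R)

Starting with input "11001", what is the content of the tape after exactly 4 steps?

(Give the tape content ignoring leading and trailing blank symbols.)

Execution trace:
Initial: [q0]11001
Step 1: δ(q0, 1) = (q0, 1, R) → 1[q0]1001
Step 2: δ(q0, 1) = (q0, 1, R) → 11[q0]001
Step 3: δ(q0, 0) = (q0, 0, R) → 110[q0]01
Step 4: δ(q0, 0) = (q0, 0, R) → 1100[q0]1

After 4 steps, the tape (ignoring leading/trailing blanks) is: 11001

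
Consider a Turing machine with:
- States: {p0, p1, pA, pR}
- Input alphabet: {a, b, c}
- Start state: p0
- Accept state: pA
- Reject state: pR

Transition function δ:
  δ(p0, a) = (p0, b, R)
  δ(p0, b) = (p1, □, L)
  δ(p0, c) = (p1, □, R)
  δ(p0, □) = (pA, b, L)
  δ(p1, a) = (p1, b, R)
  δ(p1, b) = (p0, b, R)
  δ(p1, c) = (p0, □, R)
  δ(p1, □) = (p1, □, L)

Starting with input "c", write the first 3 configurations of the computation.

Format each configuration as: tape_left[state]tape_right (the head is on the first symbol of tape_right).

Transitions applied:
Step 1: δ(p0, c) = (p1, □, R)
Step 2: δ(p1, □) = (p1, □, L)

The first 3 configurations are:
[p0]c ⊢ □[p1]□ ⊢ [p1]□□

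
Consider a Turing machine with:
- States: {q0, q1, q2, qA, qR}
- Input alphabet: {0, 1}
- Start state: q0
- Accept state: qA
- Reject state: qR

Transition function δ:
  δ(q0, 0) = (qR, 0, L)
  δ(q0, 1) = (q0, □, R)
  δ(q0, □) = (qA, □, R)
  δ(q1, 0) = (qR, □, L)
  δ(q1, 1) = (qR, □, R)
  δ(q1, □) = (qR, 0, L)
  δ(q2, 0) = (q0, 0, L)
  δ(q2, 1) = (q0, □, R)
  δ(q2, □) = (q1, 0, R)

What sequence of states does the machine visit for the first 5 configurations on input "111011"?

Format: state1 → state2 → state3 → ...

Execution trace:
Initial: [q0]111011
Step 1: δ(q0, 1) = (q0, □, R) → □[q0]11011
Step 2: δ(q0, 1) = (q0, □, R) → □□[q0]1011
Step 3: δ(q0, 1) = (q0, □, R) → □□□[q0]011
Step 4: δ(q0, 0) = (qR, 0, L) → □□[qR]□011

The machine reaches the reject state qR and halts.

State sequence: q0 → q0 → q0 → q0 → qR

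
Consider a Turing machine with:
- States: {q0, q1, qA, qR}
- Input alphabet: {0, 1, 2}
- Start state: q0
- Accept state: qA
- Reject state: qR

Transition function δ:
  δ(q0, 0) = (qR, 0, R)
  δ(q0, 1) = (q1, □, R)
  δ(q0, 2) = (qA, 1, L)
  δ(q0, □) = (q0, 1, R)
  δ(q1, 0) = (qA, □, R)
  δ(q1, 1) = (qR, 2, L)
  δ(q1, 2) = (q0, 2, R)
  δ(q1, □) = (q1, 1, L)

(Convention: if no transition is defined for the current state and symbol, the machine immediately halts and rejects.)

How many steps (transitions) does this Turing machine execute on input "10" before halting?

Execution trace:
Initial: [q0]10
Step 1: δ(q0, 1) = (q1, □, R) → □[q1]0
Step 2: δ(q1, 0) = (qA, □, R) → □□[qA]□

The machine reaches the accept state qA and halts.

The machine executed 2 steps before halting.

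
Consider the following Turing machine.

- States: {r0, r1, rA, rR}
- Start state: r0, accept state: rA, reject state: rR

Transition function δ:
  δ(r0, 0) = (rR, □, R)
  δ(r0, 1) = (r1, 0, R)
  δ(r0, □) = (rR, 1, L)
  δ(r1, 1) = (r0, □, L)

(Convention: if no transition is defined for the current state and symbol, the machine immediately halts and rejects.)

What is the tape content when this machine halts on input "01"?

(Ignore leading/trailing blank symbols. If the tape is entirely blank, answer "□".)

Execution trace:
Initial: [r0]01
Step 1: δ(r0, 0) = (rR, □, R) → □[rR]1

The machine reaches the reject state rR and halts.

Final tape (ignoring leading/trailing blanks): 1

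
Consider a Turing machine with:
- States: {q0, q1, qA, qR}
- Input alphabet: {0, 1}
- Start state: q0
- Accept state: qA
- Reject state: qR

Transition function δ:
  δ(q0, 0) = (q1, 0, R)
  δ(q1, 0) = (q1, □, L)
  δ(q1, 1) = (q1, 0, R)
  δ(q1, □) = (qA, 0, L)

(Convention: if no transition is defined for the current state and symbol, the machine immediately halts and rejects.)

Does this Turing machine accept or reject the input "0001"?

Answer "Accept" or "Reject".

Execution trace:
Initial: [q0]0001
Step 1: δ(q0, 0) = (q1, 0, R) → 0[q1]001
Step 2: δ(q1, 0) = (q1, □, L) → [q1]0□01
Step 3: δ(q1, 0) = (q1, □, L) → [q1]□□□01
Step 4: δ(q1, □) = (qA, 0, L) → [qA]□0□□01

The machine reaches the accept state qA and halts.

Answer: Accept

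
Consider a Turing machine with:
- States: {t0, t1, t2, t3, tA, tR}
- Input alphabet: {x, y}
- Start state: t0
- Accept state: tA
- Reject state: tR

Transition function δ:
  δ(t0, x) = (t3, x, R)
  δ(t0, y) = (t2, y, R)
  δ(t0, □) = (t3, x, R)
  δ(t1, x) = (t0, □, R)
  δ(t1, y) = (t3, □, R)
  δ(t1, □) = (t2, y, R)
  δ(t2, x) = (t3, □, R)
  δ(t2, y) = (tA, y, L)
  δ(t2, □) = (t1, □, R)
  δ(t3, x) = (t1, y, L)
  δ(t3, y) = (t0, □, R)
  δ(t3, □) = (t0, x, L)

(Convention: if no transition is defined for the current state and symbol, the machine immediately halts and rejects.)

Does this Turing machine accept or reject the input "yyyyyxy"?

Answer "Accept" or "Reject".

Execution trace:
Initial: [t0]yyyyyxy
Step 1: δ(t0, y) = (t2, y, R) → y[t2]yyyyxy
Step 2: δ(t2, y) = (tA, y, L) → [tA]yyyyyxy

The machine reaches the accept state tA and halts.

Answer: Accept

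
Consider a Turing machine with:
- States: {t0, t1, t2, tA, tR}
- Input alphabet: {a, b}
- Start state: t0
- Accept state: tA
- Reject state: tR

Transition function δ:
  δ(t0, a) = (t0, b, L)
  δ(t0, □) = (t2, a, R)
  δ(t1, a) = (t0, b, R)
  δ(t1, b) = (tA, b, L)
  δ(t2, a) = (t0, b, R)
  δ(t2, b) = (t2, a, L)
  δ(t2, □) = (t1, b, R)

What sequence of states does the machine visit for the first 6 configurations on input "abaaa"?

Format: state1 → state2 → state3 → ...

Execution trace:
Initial: [t0]abaaa
Step 1: δ(t0, a) = (t0, b, L) → [t0]□bbaaa
Step 2: δ(t0, □) = (t2, a, R) → a[t2]bbaaa
Step 3: δ(t2, b) = (t2, a, L) → [t2]aabaaa
Step 4: δ(t2, a) = (t0, b, R) → b[t0]abaaa
Step 5: δ(t0, a) = (t0, b, L) → [t0]bbbaaa

No transition is defined for δ(t0, b). By convention the machine halts and rejects.

State sequence: t0 → t0 → t2 → t2 → t0 → t0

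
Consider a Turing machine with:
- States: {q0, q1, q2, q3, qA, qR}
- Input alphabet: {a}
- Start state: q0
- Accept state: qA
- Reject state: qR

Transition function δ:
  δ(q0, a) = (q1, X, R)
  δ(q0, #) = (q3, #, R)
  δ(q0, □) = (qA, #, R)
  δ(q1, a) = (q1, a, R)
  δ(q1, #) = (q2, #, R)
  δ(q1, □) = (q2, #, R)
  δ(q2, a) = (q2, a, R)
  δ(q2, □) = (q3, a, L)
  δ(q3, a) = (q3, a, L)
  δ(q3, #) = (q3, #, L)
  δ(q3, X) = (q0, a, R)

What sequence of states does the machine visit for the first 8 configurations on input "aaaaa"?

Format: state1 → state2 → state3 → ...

Execution trace:
Initial: [q0]aaaaa
Step 1: δ(q0, a) = (q1, X, R) → X[q1]aaaa
Step 2: δ(q1, a) = (q1, a, R) → Xa[q1]aaa
Step 3: δ(q1, a) = (q1, a, R) → Xaa[q1]aa
Step 4: δ(q1, a) = (q1, a, R) → Xaaa[q1]a
Step 5: δ(q1, a) = (q1, a, R) → Xaaaa[q1]□
Step 6: δ(q1, □) = (q2, #, R) → Xaaaa#[q2]□
Step 7: δ(q2, □) = (q3, a, L) → Xaaaa[q3]#a

State sequence: q0 → q1 → q1 → q1 → q1 → q1 → q2 → q3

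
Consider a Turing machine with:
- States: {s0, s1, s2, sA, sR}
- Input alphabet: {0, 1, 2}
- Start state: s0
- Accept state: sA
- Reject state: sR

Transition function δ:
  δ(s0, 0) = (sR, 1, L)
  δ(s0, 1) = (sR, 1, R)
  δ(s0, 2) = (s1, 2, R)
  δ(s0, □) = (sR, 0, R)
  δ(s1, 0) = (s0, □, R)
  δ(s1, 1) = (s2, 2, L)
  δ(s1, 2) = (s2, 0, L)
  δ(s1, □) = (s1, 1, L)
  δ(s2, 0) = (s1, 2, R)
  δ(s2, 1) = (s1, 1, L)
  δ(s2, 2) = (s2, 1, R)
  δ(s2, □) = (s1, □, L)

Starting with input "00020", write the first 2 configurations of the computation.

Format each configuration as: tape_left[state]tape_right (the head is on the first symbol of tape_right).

Transitions applied:
Step 1: δ(s0, 0) = (sR, 1, L)

The first 2 configurations are:
[s0]00020 ⊢ [sR]□10020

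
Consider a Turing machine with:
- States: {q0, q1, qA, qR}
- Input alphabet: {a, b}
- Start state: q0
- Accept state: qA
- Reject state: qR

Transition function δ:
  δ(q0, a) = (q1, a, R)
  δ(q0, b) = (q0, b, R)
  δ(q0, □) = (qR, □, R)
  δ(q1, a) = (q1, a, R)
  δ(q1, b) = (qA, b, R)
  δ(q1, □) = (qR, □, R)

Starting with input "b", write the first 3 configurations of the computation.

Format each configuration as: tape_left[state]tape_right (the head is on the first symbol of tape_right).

Transitions applied:
Step 1: δ(q0, b) = (q0, b, R)
Step 2: δ(q0, □) = (qR, □, R)

The first 3 configurations are:
[q0]b ⊢ b[q0]□ ⊢ b□[qR]□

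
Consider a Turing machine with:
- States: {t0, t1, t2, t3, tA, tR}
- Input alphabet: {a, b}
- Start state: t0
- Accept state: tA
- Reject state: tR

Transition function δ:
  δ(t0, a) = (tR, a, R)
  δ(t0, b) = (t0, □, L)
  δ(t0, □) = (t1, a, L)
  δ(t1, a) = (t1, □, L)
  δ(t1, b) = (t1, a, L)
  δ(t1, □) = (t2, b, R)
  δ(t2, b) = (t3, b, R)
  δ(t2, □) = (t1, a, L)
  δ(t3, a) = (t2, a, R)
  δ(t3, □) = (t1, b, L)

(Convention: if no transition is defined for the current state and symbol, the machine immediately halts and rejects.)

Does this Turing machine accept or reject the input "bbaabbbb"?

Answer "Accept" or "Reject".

Execution trace:
Initial: [t0]bbaabbbb
Step 1: δ(t0, b) = (t0, □, L) → [t0]□□baabbbb
Step 2: δ(t0, □) = (t1, a, L) → [t1]□a□baabbbb
Step 3: δ(t1, □) = (t2, b, R) → b[t2]a□baabbbb

No transition is defined for δ(t2, a). By convention the machine halts and rejects.

Answer: Reject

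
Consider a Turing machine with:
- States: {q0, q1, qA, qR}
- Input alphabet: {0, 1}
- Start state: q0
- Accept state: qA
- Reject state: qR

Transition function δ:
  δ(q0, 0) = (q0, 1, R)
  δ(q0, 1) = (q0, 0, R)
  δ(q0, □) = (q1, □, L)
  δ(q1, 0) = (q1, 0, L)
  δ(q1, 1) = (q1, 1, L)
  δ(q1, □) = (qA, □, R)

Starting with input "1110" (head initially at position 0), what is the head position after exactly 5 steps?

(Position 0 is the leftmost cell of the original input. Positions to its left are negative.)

Execution trace (head position shown):
Step 0: [q0]1110  (head at position 0)
Step 1: move right → 0[q0]110  (head at position 1)
Step 2: move right → 00[q0]10  (head at position 2)
Step 3: move right → 000[q0]0  (head at position 3)
Step 4: move right → 0001[q0]□  (head at position 4)
Step 5: move left → 000[q1]1□  (head at position 3)

After 5 steps, the head is at position 3.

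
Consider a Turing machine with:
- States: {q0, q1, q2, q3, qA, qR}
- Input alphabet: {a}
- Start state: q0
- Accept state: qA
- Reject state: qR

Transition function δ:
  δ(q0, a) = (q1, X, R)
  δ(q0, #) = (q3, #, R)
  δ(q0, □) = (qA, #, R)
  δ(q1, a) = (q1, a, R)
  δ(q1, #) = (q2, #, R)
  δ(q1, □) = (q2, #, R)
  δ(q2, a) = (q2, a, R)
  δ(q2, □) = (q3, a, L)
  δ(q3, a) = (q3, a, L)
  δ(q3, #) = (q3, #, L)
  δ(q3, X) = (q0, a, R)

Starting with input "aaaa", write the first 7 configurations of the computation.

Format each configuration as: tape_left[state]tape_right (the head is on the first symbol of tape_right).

Transitions applied:
Step 1: δ(q0, a) = (q1, X, R)
Step 2: δ(q1, a) = (q1, a, R)
Step 3: δ(q1, a) = (q1, a, R)
Step 4: δ(q1, a) = (q1, a, R)
Step 5: δ(q1, □) = (q2, #, R)
Step 6: δ(q2, □) = (q3, a, L)

The first 7 configurations are:
[q0]aaaa ⊢ X[q1]aaa ⊢ Xa[q1]aa ⊢ Xaa[q1]a ⊢ Xaaa[q1]□ ⊢ Xaaa#[q2]□ ⊢ Xaaa[q3]#a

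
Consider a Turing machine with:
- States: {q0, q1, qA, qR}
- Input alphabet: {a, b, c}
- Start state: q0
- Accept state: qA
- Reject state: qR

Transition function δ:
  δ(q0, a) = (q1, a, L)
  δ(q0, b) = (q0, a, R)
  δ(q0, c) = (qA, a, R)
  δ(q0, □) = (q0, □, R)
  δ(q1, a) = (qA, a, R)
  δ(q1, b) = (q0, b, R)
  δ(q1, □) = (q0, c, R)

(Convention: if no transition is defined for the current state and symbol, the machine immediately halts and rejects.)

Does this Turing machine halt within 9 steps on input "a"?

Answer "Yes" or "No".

Execution trace:
Initial: [q0]a
Step 1: δ(q0, a) = (q1, a, L) → [q1]□a
Step 2: δ(q1, □) = (q0, c, R) → c[q0]a
Step 3: δ(q0, a) = (q1, a, L) → [q1]ca

No transition is defined for δ(q1, c). By convention the machine halts and rejects.
The machine halted after 3 steps (within the 9-step bound).

Answer: Yes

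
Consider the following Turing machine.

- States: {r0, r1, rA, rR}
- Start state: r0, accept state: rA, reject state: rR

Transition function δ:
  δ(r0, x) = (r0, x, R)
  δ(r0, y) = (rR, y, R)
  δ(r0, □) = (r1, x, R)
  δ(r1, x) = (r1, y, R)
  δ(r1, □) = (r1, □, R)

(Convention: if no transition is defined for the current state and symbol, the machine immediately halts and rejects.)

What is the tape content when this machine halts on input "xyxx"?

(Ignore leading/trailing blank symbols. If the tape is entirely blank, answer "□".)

Execution trace:
Initial: [r0]xyxx
Step 1: δ(r0, x) = (r0, x, R) → x[r0]yxx
Step 2: δ(r0, y) = (rR, y, R) → xy[rR]xx

The machine reaches the reject state rR and halts.

Final tape (ignoring leading/trailing blanks): xyxx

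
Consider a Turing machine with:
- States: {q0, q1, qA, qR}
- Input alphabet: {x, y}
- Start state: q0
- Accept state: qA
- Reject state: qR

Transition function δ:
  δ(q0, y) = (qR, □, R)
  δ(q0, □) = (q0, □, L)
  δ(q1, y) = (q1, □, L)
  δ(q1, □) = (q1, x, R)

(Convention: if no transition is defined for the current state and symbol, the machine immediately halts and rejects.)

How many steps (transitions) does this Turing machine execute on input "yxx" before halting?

Execution trace:
Initial: [q0]yxx
Step 1: δ(q0, y) = (qR, □, R) → □[qR]xx

The machine reaches the reject state qR and halts.

The machine executed 1 step before halting.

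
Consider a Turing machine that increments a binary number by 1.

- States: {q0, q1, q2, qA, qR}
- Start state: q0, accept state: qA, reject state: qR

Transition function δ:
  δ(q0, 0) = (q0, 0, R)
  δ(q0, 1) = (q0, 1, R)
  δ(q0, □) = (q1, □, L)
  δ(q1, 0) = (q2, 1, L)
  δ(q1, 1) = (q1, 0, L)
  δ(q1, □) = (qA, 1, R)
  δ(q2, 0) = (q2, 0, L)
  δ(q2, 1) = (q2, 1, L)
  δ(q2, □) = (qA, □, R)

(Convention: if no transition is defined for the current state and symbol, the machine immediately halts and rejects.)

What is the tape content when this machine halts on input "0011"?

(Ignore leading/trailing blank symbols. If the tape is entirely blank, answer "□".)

Execution trace:
Initial: [q0]0011
Step 1: δ(q0, 0) = (q0, 0, R) → 0[q0]011
Step 2: δ(q0, 0) = (q0, 0, R) → 00[q0]11
Step 3: δ(q0, 1) = (q0, 1, R) → 001[q0]1
Step 4: δ(q0, 1) = (q0, 1, R) → 0011[q0]□
Step 5: δ(q0, □) = (q1, □, L) → 001[q1]1□
Step 6: δ(q1, 1) = (q1, 0, L) → 00[q1]10□
Step 7: δ(q1, 1) = (q1, 0, L) → 0[q1]000□
Step 8: δ(q1, 0) = (q2, 1, L) → [q2]0100□
Step 9: δ(q2, 0) = (q2, 0, L) → [q2]□0100□
Step 10: δ(q2, □) = (qA, □, R) → □[qA]0100□

The machine reaches the accept state qA and halts.

Final tape (ignoring leading/trailing blanks): 0100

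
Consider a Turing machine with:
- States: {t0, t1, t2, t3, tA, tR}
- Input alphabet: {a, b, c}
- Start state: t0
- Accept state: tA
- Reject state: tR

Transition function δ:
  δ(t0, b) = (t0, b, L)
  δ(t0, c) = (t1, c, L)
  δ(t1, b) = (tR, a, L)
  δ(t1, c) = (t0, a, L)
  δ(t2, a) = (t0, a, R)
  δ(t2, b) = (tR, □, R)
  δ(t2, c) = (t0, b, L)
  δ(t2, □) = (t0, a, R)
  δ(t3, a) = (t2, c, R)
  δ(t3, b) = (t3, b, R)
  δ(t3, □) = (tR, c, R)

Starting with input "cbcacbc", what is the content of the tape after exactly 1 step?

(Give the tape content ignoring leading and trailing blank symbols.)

Execution trace:
Initial: [t0]cbcacbc
Step 1: δ(t0, c) = (t1, c, L) → [t1]□cbcacbc

No transition is defined for δ(t1, □). By convention the machine halts and rejects.

After 1 step, the tape (ignoring leading/trailing blanks) is: cbcacbc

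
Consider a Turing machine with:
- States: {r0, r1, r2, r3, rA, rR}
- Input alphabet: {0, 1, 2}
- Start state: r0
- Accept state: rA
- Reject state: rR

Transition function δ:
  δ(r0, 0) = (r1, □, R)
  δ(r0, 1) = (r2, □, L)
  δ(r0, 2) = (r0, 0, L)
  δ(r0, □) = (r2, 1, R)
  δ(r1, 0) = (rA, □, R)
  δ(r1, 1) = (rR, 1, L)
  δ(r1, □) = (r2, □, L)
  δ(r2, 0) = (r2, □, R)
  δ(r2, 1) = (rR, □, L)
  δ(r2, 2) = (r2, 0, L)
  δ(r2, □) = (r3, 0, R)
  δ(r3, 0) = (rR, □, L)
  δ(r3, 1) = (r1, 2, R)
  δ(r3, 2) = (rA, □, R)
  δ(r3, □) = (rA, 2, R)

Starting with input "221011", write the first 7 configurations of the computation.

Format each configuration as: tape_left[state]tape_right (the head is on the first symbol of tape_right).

Transitions applied:
Step 1: δ(r0, 2) = (r0, 0, L)
Step 2: δ(r0, □) = (r2, 1, R)
Step 3: δ(r2, 0) = (r2, □, R)
Step 4: δ(r2, 2) = (r2, 0, L)
Step 5: δ(r2, □) = (r3, 0, R)
Step 6: δ(r3, 0) = (rR, □, L)

The first 7 configurations are:
[r0]221011 ⊢ [r0]□021011 ⊢ 1[r2]021011 ⊢ 1□[r2]21011 ⊢ 1[r2]□01011 ⊢ 10[r3]01011 ⊢ 1[rR]0□1011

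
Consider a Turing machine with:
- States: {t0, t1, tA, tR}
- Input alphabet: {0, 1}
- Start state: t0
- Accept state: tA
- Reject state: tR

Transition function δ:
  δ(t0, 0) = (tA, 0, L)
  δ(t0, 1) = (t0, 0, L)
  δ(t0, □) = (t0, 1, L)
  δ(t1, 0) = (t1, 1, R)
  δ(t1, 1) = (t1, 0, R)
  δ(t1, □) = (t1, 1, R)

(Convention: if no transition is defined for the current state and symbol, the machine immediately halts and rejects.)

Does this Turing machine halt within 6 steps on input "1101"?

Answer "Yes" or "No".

Execution trace:
Initial: [t0]1101
Step 1: δ(t0, 1) = (t0, 0, L) → [t0]□0101
Step 2: δ(t0, □) = (t0, 1, L) → [t0]□10101
Step 3: δ(t0, □) = (t0, 1, L) → [t0]□110101
Step 4: δ(t0, □) = (t0, 1, L) → [t0]□1110101
Step 5: δ(t0, □) = (t0, 1, L) → [t0]□11110101
Step 6: δ(t0, □) = (t0, 1, L) → [t0]□111110101

The machine has not reached a halting state after 6 steps.
The machine did not halt within the 6-step bound.

Answer: No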